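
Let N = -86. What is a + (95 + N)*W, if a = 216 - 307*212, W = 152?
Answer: -63500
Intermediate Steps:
a = -64868 (a = 216 - 65084 = -64868)
a + (95 + N)*W = -64868 + (95 - 86)*152 = -64868 + 9*152 = -64868 + 1368 = -63500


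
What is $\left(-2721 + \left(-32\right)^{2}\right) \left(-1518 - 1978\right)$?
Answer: $5932712$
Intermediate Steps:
$\left(-2721 + \left(-32\right)^{2}\right) \left(-1518 - 1978\right) = \left(-2721 + 1024\right) \left(-3496\right) = \left(-1697\right) \left(-3496\right) = 5932712$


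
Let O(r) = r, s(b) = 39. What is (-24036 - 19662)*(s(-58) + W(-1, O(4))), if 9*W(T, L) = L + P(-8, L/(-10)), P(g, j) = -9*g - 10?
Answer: -2024674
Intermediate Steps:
P(g, j) = -10 - 9*g
W(T, L) = 62/9 + L/9 (W(T, L) = (L + (-10 - 9*(-8)))/9 = (L + (-10 + 72))/9 = (L + 62)/9 = (62 + L)/9 = 62/9 + L/9)
(-24036 - 19662)*(s(-58) + W(-1, O(4))) = (-24036 - 19662)*(39 + (62/9 + (1/9)*4)) = -43698*(39 + (62/9 + 4/9)) = -43698*(39 + 22/3) = -43698*139/3 = -2024674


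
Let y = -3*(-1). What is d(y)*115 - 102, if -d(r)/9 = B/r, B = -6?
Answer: 1968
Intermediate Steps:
y = 3
d(r) = 54/r (d(r) = -(-54)/r = 54/r)
d(y)*115 - 102 = (54/3)*115 - 102 = (54*(⅓))*115 - 102 = 18*115 - 102 = 2070 - 102 = 1968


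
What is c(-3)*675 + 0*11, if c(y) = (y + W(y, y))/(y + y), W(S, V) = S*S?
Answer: -675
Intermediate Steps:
W(S, V) = S²
c(y) = (y + y²)/(2*y) (c(y) = (y + y²)/(y + y) = (y + y²)/((2*y)) = (y + y²)*(1/(2*y)) = (y + y²)/(2*y))
c(-3)*675 + 0*11 = (½ + (½)*(-3))*675 + 0*11 = (½ - 3/2)*675 + 0 = -1*675 + 0 = -675 + 0 = -675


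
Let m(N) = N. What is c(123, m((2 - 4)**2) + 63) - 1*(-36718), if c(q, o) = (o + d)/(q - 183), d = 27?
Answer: 1101493/30 ≈ 36716.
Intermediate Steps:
c(q, o) = (27 + o)/(-183 + q) (c(q, o) = (o + 27)/(q - 183) = (27 + o)/(-183 + q))
c(123, m((2 - 4)**2) + 63) - 1*(-36718) = (27 + ((2 - 4)**2 + 63))/(-183 + 123) - 1*(-36718) = (27 + ((-2)**2 + 63))/(-60) + 36718 = -(27 + (4 + 63))/60 + 36718 = -(27 + 67)/60 + 36718 = -1/60*94 + 36718 = -47/30 + 36718 = 1101493/30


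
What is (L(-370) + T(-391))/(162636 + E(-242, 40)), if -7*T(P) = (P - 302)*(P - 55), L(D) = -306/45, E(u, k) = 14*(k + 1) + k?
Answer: -110402/408125 ≈ -0.27051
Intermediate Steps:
E(u, k) = 14 + 15*k (E(u, k) = 14*(1 + k) + k = (14 + 14*k) + k = 14 + 15*k)
L(D) = -34/5 (L(D) = -306*1/45 = -34/5)
T(P) = -(-302 + P)*(-55 + P)/7 (T(P) = -(P - 302)*(P - 55)/7 = -(-302 + P)*(-55 + P)/7)
(L(-370) + T(-391))/(162636 + E(-242, 40)) = (-34/5 + (-16610/7 + 51*(-391) - ⅐*(-391)²))/(162636 + (14 + 15*40)) = (-34/5 + (-16610/7 - 19941 - ⅐*152881))/(162636 + (14 + 600)) = (-34/5 + (-16610/7 - 19941 - 152881/7))/(162636 + 614) = (-34/5 - 44154)/163250 = -220804/5*1/163250 = -110402/408125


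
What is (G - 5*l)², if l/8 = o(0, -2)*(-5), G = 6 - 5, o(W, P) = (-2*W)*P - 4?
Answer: 638401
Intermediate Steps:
o(W, P) = -4 - 2*P*W (o(W, P) = -2*P*W - 4 = -4 - 2*P*W)
G = 1
l = 160 (l = 8*((-4 - 2*(-2)*0)*(-5)) = 8*((-4 + 0)*(-5)) = 8*(-4*(-5)) = 8*20 = 160)
(G - 5*l)² = (1 - 5*160)² = (1 - 800)² = (-799)² = 638401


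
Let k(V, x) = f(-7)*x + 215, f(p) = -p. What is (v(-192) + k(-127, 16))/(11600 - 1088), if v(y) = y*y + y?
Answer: 4111/1168 ≈ 3.5197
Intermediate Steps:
k(V, x) = 215 + 7*x (k(V, x) = (-1*(-7))*x + 215 = 7*x + 215 = 215 + 7*x)
v(y) = y + y**2 (v(y) = y**2 + y = y + y**2)
(v(-192) + k(-127, 16))/(11600 - 1088) = (-192*(1 - 192) + (215 + 7*16))/(11600 - 1088) = (-192*(-191) + (215 + 112))/10512 = (36672 + 327)*(1/10512) = 36999*(1/10512) = 4111/1168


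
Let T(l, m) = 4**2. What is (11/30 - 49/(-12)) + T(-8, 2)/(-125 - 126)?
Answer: 22019/5020 ≈ 4.3863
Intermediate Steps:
T(l, m) = 16
(11/30 - 49/(-12)) + T(-8, 2)/(-125 - 126) = (11/30 - 49/(-12)) + 16/(-125 - 126) = (11*(1/30) - 49*(-1/12)) + 16/(-251) = (11/30 + 49/12) + 16*(-1/251) = 89/20 - 16/251 = 22019/5020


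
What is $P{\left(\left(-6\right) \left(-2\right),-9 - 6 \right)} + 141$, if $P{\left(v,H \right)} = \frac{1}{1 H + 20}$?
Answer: $\frac{706}{5} \approx 141.2$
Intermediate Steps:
$P{\left(v,H \right)} = \frac{1}{20 + H}$ ($P{\left(v,H \right)} = \frac{1}{H + 20} = \frac{1}{20 + H}$)
$P{\left(\left(-6\right) \left(-2\right),-9 - 6 \right)} + 141 = \frac{1}{20 - 15} + 141 = \frac{1}{5} + 141 = \frac{706}{5}$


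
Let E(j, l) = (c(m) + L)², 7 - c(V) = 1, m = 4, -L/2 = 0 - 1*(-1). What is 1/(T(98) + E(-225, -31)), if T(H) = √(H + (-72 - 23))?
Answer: 16/253 - √3/253 ≈ 0.056395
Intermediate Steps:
L = -2 (L = -2*(0 - 1*(-1)) = -2*(0 + 1) = -2*1 = -2)
c(V) = 6 (c(V) = 7 - 1*1 = 7 - 1 = 6)
T(H) = √(-95 + H) (T(H) = √(H - 95) = √(-95 + H))
E(j, l) = 16 (E(j, l) = (6 - 2)² = 4² = 16)
1/(T(98) + E(-225, -31)) = 1/(√(-95 + 98) + 16) = 1/(√3 + 16) = 1/(16 + √3)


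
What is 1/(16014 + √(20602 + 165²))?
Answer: 16014/256400369 - 13*√283/256400369 ≈ 6.1604e-5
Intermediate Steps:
1/(16014 + √(20602 + 165²)) = 1/(16014 + √(20602 + 27225)) = 1/(16014 + √47827) = 1/(16014 + 13*√283)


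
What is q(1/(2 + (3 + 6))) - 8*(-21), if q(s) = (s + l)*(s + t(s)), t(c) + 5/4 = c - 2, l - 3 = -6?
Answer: 21408/121 ≈ 176.93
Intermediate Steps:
l = -3 (l = 3 - 6 = -3)
t(c) = -13/4 + c (t(c) = -5/4 + (c - 2) = -5/4 + (-2 + c) = -13/4 + c)
q(s) = (-3 + s)*(-13/4 + 2*s) (q(s) = (s - 3)*(s + (-13/4 + s)) = (-3 + s)*(-13/4 + 2*s))
q(1/(2 + (3 + 6))) - 8*(-21) = (39/4 + 2*(1/(2 + (3 + 6)))² - 37/(4*(2 + (3 + 6)))) - 8*(-21) = (39/4 + 2*(1/(2 + 9))² - 37/(4*(2 + 9))) + 168 = (39/4 + 2*(1/11)² - 37/4/11) + 168 = (39/4 + 2*(1/11)² - 37/4*1/11) + 168 = (39/4 + 2*(1/121) - 37/44) + 168 = (39/4 + 2/121 - 37/44) + 168 = 1080/121 + 168 = 21408/121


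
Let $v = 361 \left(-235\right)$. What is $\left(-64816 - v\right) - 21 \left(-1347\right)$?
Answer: $48306$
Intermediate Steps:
$v = -84835$
$\left(-64816 - v\right) - 21 \left(-1347\right) = \left(-64816 - -84835\right) - 21 \left(-1347\right) = \left(-64816 + 84835\right) - -28287 = 20019 + 28287 = 48306$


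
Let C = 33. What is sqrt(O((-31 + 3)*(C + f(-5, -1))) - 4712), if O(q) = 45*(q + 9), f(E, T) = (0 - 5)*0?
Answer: I*sqrt(45887) ≈ 214.21*I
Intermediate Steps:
f(E, T) = 0 (f(E, T) = -5*0 = 0)
O(q) = 405 + 45*q (O(q) = 45*(9 + q) = 405 + 45*q)
sqrt(O((-31 + 3)*(C + f(-5, -1))) - 4712) = sqrt((405 + 45*((-31 + 3)*(33 + 0))) - 4712) = sqrt((405 + 45*(-28*33)) - 4712) = sqrt((405 + 45*(-924)) - 4712) = sqrt((405 - 41580) - 4712) = sqrt(-41175 - 4712) = sqrt(-45887) = I*sqrt(45887)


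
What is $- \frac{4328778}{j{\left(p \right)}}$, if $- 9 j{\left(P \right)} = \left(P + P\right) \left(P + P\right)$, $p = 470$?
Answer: $\frac{19479501}{441800} \approx 44.091$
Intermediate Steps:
$j{\left(P \right)} = - \frac{4 P^{2}}{9}$ ($j{\left(P \right)} = - \frac{\left(P + P\right) \left(P + P\right)}{9} = - \frac{2 P 2 P}{9} = - \frac{4 P^{2}}{9}$)
$- \frac{4328778}{j{\left(p \right)}} = - \frac{4328778}{\left(- \frac{4}{9}\right) 470^{2}} = - \frac{4328778}{\left(- \frac{4}{9}\right) 220900} = - \frac{4328778}{- \frac{883600}{9}} = \left(-4328778\right) \left(- \frac{9}{883600}\right) = \frac{19479501}{441800}$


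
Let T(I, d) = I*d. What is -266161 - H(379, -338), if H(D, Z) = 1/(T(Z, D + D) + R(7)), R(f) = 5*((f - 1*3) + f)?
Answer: -68176873988/256149 ≈ -2.6616e+5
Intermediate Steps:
R(f) = -15 + 10*f (R(f) = 5*((f - 3) + f) = 5*((-3 + f) + f) = 5*(-3 + 2*f) = -15 + 10*f)
H(D, Z) = 1/(55 + 2*D*Z) (H(D, Z) = 1/(Z*(D + D) + (-15 + 10*7)) = 1/(Z*(2*D) + (-15 + 70)) = 1/(2*D*Z + 55) = 1/(55 + 2*D*Z))
-266161 - H(379, -338) = -266161 - 1/(55 + 2*379*(-338)) = -266161 - 1/(55 - 256204) = -266161 - 1/(-256149) = -266161 - 1*(-1/256149) = -266161 + 1/256149 = -68176873988/256149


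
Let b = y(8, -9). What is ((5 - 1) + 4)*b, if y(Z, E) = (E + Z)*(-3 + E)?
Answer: 96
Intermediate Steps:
y(Z, E) = (-3 + E)*(E + Z)
b = 12 (b = (-9)² - 3*(-9) - 3*8 - 9*8 = 81 + 27 - 24 - 72 = 12)
((5 - 1) + 4)*b = ((5 - 1) + 4)*12 = (4 + 4)*12 = 8*12 = 96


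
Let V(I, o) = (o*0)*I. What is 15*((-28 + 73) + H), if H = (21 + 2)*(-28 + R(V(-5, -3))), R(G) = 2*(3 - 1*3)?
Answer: -8985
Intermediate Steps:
V(I, o) = 0 (V(I, o) = 0*I = 0)
R(G) = 0 (R(G) = 2*(3 - 3) = 2*0 = 0)
H = -644 (H = (21 + 2)*(-28 + 0) = 23*(-28) = -644)
15*((-28 + 73) + H) = 15*((-28 + 73) - 644) = 15*(45 - 644) = 15*(-599) = -8985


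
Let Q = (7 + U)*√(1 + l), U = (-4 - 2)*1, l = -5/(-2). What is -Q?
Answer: -√14/2 ≈ -1.8708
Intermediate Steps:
l = 5/2 (l = -5*(-½) = 5/2 ≈ 2.5000)
U = -6 (U = -6*1 = -6)
Q = √14/2 (Q = (7 - 6)*√(1 + 5/2) = 1*√(7/2) = 1*(√14/2) = √14/2 ≈ 1.8708)
-Q = -√14/2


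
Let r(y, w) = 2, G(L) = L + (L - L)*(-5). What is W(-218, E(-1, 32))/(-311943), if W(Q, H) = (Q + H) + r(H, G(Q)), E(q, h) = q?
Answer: 217/311943 ≈ 0.00069564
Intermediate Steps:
G(L) = L (G(L) = L + 0*(-5) = L + 0 = L)
W(Q, H) = 2 + H + Q (W(Q, H) = (Q + H) + 2 = (H + Q) + 2 = 2 + H + Q)
W(-218, E(-1, 32))/(-311943) = (2 - 1 - 218)/(-311943) = -217*(-1/311943) = 217/311943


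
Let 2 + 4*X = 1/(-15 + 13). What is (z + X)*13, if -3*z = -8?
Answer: 637/24 ≈ 26.542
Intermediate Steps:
z = 8/3 (z = -1/3*(-8) = 8/3 ≈ 2.6667)
X = -5/8 (X = -1/2 + 1/(4*(-15 + 13)) = -1/2 + (1/4)/(-2) = -1/2 + (1/4)*(-1/2) = -1/2 - 1/8 = -5/8 ≈ -0.62500)
(z + X)*13 = (8/3 - 5/8)*13 = (49/24)*13 = 637/24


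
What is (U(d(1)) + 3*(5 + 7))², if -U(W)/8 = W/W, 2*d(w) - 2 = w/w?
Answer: 784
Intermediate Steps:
d(w) = 3/2 (d(w) = 1 + (w/w)/2 = 1 + (½)*1 = 1 + ½ = 3/2)
U(W) = -8 (U(W) = -8*W/W = -8*1 = -8)
(U(d(1)) + 3*(5 + 7))² = (-8 + 3*(5 + 7))² = (-8 + 3*12)² = (-8 + 36)² = 28² = 784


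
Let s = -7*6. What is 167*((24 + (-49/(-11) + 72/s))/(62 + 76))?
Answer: 343853/10626 ≈ 32.360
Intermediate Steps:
s = -42
167*((24 + (-49/(-11) + 72/s))/(62 + 76)) = 167*((24 + (-49/(-11) + 72/(-42)))/(62 + 76)) = 167*((24 + (-49*(-1/11) + 72*(-1/42)))/138) = 167*((24 + (49/11 - 12/7))*(1/138)) = 167*((24 + 211/77)*(1/138)) = 167*((2059/77)*(1/138)) = 167*(2059/10626) = 343853/10626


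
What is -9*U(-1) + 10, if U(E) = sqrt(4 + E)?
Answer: 10 - 9*sqrt(3) ≈ -5.5885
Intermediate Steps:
-9*U(-1) + 10 = -9*sqrt(4 - 1) + 10 = -9*sqrt(3) + 10 = 10 - 9*sqrt(3)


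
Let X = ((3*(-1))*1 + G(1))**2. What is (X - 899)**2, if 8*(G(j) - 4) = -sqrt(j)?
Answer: 3304755169/4096 ≈ 8.0683e+5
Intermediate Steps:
G(j) = 4 - sqrt(j)/8 (G(j) = 4 + (-sqrt(j))/8 = 4 - sqrt(j)/8)
X = 49/64 (X = ((3*(-1))*1 + (4 - sqrt(1)/8))**2 = (-3*1 + (4 - 1/8*1))**2 = (-3 + (4 - 1/8))**2 = (-3 + 31/8)**2 = (7/8)**2 = 49/64 ≈ 0.76563)
(X - 899)**2 = (49/64 - 899)**2 = (-57487/64)**2 = 3304755169/4096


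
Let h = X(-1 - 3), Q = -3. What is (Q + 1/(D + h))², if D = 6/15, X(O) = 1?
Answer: 256/49 ≈ 5.2245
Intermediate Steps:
h = 1
D = ⅖ (D = 6*(1/15) = ⅖ ≈ 0.40000)
(Q + 1/(D + h))² = (-3 + 1/(⅖ + 1))² = (-3 + 1/(7/5))² = (-3 + 5/7)² = (-16/7)² = 256/49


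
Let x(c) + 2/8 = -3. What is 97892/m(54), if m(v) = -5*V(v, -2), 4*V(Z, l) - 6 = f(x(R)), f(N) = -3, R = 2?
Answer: -391568/15 ≈ -26105.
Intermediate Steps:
x(c) = -13/4 (x(c) = -1/4 - 3 = -13/4)
V(Z, l) = 3/4 (V(Z, l) = 3/2 + (1/4)*(-3) = 3/2 - 3/4 = 3/4)
m(v) = -15/4 (m(v) = -5*3/4 = -15/4)
97892/m(54) = 97892/(-15/4) = 97892*(-4/15) = -391568/15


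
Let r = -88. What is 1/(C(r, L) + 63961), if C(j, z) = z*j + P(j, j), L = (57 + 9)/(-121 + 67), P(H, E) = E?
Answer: 9/575825 ≈ 1.5630e-5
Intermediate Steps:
L = -11/9 (L = 66/(-54) = 66*(-1/54) = -11/9 ≈ -1.2222)
C(j, z) = j + j*z (C(j, z) = z*j + j = j*z + j = j + j*z)
1/(C(r, L) + 63961) = 1/(-88*(1 - 11/9) + 63961) = 1/(-88*(-2/9) + 63961) = 1/(176/9 + 63961) = 1/(575825/9) = 9/575825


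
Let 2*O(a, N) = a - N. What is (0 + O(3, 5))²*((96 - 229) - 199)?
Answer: -332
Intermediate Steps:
O(a, N) = a/2 - N/2 (O(a, N) = (a - N)/2 = a/2 - N/2)
(0 + O(3, 5))²*((96 - 229) - 199) = (0 + ((½)*3 - ½*5))²*((96 - 229) - 199) = (0 + (3/2 - 5/2))²*(-133 - 199) = (0 - 1)²*(-332) = (-1)²*(-332) = 1*(-332) = -332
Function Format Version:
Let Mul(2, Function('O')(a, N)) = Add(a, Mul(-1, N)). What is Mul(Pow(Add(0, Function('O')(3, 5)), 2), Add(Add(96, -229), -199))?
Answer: -332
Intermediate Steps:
Function('O')(a, N) = Add(Mul(Rational(1, 2), a), Mul(Rational(-1, 2), N)) (Function('O')(a, N) = Mul(Rational(1, 2), Add(a, Mul(-1, N))) = Add(Mul(Rational(1, 2), a), Mul(Rational(-1, 2), N)))
Mul(Pow(Add(0, Function('O')(3, 5)), 2), Add(Add(96, -229), -199)) = Mul(Pow(Add(0, Add(Mul(Rational(1, 2), 3), Mul(Rational(-1, 2), 5))), 2), Add(Add(96, -229), -199)) = Mul(Pow(Add(0, Add(Rational(3, 2), Rational(-5, 2))), 2), Add(-133, -199)) = Mul(Pow(Add(0, -1), 2), -332) = Mul(Pow(-1, 2), -332) = Mul(1, -332) = -332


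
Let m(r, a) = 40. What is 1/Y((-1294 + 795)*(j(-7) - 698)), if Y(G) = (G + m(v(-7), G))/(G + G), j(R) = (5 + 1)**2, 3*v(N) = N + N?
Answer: 330338/165189 ≈ 1.9998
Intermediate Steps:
v(N) = 2*N/3 (v(N) = (N + N)/3 = (2*N)/3 = 2*N/3)
j(R) = 36 (j(R) = 6**2 = 36)
Y(G) = (40 + G)/(2*G) (Y(G) = (G + 40)/(G + G) = (40 + G)/((2*G)) = (40 + G)*(1/(2*G)) = (40 + G)/(2*G))
1/Y((-1294 + 795)*(j(-7) - 698)) = 1/((40 + (-1294 + 795)*(36 - 698))/(2*(((-1294 + 795)*(36 - 698))))) = 1/((40 - 499*(-662))/(2*((-499*(-662))))) = 1/((1/2)*(40 + 330338)/330338) = 1/((1/2)*(1/330338)*330378) = 1/(165189/330338) = 330338/165189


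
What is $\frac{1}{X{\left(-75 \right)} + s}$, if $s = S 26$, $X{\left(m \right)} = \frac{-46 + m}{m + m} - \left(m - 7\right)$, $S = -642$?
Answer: $- \frac{150}{2491379} \approx -6.0208 \cdot 10^{-5}$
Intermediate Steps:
$X{\left(m \right)} = 7 - m + \frac{-46 + m}{2 m}$ ($X{\left(m \right)} = \frac{-46 + m}{2 m} - \left(m - 7\right) = \left(-46 + m\right) \frac{1}{2 m} - \left(-7 + m\right) = \frac{-46 + m}{2 m} - \left(-7 + m\right) = 7 - m + \frac{-46 + m}{2 m}$)
$s = -16692$ ($s = \left(-642\right) 26 = -16692$)
$\frac{1}{X{\left(-75 \right)} + s} = \frac{1}{\left(\frac{15}{2} - -75 - \frac{23}{-75}\right) - 16692} = \frac{1}{\left(\frac{15}{2} + 75 - - \frac{23}{75}\right) - 16692} = \frac{1}{\left(\frac{15}{2} + 75 + \frac{23}{75}\right) - 16692} = \frac{1}{\frac{12421}{150} - 16692} = \frac{1}{- \frac{2491379}{150}} = - \frac{150}{2491379}$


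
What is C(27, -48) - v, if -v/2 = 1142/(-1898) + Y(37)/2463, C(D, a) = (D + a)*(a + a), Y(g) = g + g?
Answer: 4709499898/2337387 ≈ 2014.9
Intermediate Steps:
Y(g) = 2*g
C(D, a) = 2*a*(D + a) (C(D, a) = (D + a)*(2*a) = 2*a*(D + a))
v = 2672294/2337387 (v = -2*(1142/(-1898) + (2*37)/2463) = -2*(1142*(-1/1898) + 74*(1/2463)) = -2*(-571/949 + 74/2463) = -2*(-1336147/2337387) = 2672294/2337387 ≈ 1.1433)
C(27, -48) - v = 2*(-48)*(27 - 48) - 1*2672294/2337387 = 2*(-48)*(-21) - 2672294/2337387 = 2016 - 2672294/2337387 = 4709499898/2337387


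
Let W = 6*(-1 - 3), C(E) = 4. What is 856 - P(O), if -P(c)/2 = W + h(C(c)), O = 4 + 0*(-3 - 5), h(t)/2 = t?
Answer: 824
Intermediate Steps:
W = -24 (W = 6*(-4) = -24)
h(t) = 2*t
O = 4 (O = 4 + 0*(-8) = 4 + 0 = 4)
P(c) = 32 (P(c) = -2*(-24 + 2*4) = -2*(-24 + 8) = -2*(-16) = 32)
856 - P(O) = 856 - 1*32 = 856 - 32 = 824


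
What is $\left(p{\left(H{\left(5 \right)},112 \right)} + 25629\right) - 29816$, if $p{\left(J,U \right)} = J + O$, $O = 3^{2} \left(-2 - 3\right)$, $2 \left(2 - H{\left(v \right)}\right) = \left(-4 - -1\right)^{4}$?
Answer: $- \frac{8541}{2} \approx -4270.5$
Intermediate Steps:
$H{\left(v \right)} = - \frac{77}{2}$ ($H{\left(v \right)} = 2 - \frac{\left(-4 - -1\right)^{4}}{2} = 2 - \frac{\left(-4 + 1\right)^{4}}{2} = 2 - \frac{\left(-3\right)^{4}}{2} = 2 - \frac{81}{2} = - \frac{77}{2}$)
$O = -45$ ($O = 9 \left(-5\right) = -45$)
$p{\left(J,U \right)} = -45 + J$ ($p{\left(J,U \right)} = J - 45 = -45 + J$)
$\left(p{\left(H{\left(5 \right)},112 \right)} + 25629\right) - 29816 = \left(\left(-45 - \frac{77}{2}\right) + 25629\right) - 29816 = \left(- \frac{167}{2} + 25629\right) - 29816 = \frac{51091}{2} - 29816 = - \frac{8541}{2}$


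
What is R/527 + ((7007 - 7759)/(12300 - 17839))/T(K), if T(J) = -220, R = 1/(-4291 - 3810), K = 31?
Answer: -802919321/1300598659415 ≈ -0.00061735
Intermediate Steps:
R = -1/8101 (R = 1/(-8101) = -1/8101 ≈ -0.00012344)
R/527 + ((7007 - 7759)/(12300 - 17839))/T(K) = -1/8101/527 + ((7007 - 7759)/(12300 - 17839))/(-220) = -1/8101*1/527 - 752/(-5539)*(-1/220) = -1/4269227 - 752*(-1/5539)*(-1/220) = -1/4269227 + (752/5539)*(-1/220) = -1/4269227 - 188/304645 = -802919321/1300598659415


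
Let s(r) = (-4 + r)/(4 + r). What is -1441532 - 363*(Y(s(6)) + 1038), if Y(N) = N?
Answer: -9091993/5 ≈ -1.8184e+6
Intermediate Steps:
s(r) = (-4 + r)/(4 + r)
-1441532 - 363*(Y(s(6)) + 1038) = -1441532 - 363*((-4 + 6)/(4 + 6) + 1038) = -1441532 - 363*(2/10 + 1038) = -1441532 - 363*((⅒)*2 + 1038) = -1441532 - 363*(⅕ + 1038) = -1441532 - 363*5191/5 = -1441532 - 1884333/5 = -9091993/5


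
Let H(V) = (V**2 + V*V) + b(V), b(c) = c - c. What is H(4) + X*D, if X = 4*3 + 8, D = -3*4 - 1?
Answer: -228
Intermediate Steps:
b(c) = 0
H(V) = 2*V**2 (H(V) = (V**2 + V*V) + 0 = (V**2 + V**2) + 0 = 2*V**2 + 0 = 2*V**2)
D = -13 (D = -12 - 1 = -13)
X = 20 (X = 12 + 8 = 20)
H(4) + X*D = 2*4**2 + 20*(-13) = 2*16 - 260 = 32 - 260 = -228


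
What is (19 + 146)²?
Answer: 27225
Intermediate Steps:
(19 + 146)² = 165² = 27225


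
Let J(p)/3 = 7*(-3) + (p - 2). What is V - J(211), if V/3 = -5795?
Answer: -17949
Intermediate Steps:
J(p) = -69 + 3*p (J(p) = 3*(7*(-3) + (p - 2)) = 3*(-21 + (-2 + p)) = 3*(-23 + p) = -69 + 3*p)
V = -17385 (V = 3*(-5795) = -17385)
V - J(211) = -17385 - (-69 + 3*211) = -17385 - (-69 + 633) = -17385 - 1*564 = -17385 - 564 = -17949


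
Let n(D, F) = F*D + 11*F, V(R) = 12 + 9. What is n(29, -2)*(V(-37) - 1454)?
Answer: 114640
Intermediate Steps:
V(R) = 21
n(D, F) = 11*F + D*F (n(D, F) = D*F + 11*F = 11*F + D*F)
n(29, -2)*(V(-37) - 1454) = (-2*(11 + 29))*(21 - 1454) = -2*40*(-1433) = -80*(-1433) = 114640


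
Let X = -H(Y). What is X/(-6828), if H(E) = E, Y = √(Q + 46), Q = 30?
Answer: √19/3414 ≈ 0.0012768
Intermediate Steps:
Y = 2*√19 (Y = √(30 + 46) = √76 = 2*√19 ≈ 8.7178)
X = -2*√19 ≈ -8.7178
X/(-6828) = -2*√19/(-6828) = -2*√19*(-1/6828) = √19/3414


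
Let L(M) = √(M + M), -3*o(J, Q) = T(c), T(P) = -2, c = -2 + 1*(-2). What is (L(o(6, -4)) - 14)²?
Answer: 592/3 - 56*√3/3 ≈ 165.00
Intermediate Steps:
c = -4 (c = -2 - 2 = -4)
o(J, Q) = ⅔ (o(J, Q) = -⅓*(-2) = ⅔)
L(M) = √2*√M (L(M) = √(2*M) = √2*√M)
(L(o(6, -4)) - 14)² = (√2*√(⅔) - 14)² = (√2*(√6/3) - 14)² = (2*√3/3 - 14)² = (-14 + 2*√3/3)²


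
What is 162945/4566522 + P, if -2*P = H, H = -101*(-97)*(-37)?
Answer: 137942859929/761087 ≈ 1.8124e+5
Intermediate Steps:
H = -362489 (H = 9797*(-37) = -362489)
P = 362489/2 (P = -½*(-362489) = 362489/2 ≈ 1.8124e+5)
162945/4566522 + P = 162945/4566522 + 362489/2 = 162945*(1/4566522) + 362489/2 = 54315/1522174 + 362489/2 = 137942859929/761087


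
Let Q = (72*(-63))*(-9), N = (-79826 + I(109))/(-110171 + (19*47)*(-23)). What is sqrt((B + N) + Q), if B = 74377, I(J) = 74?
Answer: sqrt(54673097272445)/21785 ≈ 339.41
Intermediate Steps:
N = 13292/21785 (N = (-79826 + 74)/(-110171 + (19*47)*(-23)) = -79752/(-110171 + 893*(-23)) = -79752/(-110171 - 20539) = -79752/(-130710) = -79752*(-1/130710) = 13292/21785 ≈ 0.61014)
Q = 40824 (Q = -4536*(-9) = 40824)
sqrt((B + N) + Q) = sqrt((74377 + 13292/21785) + 40824) = sqrt(1620316237/21785 + 40824) = sqrt(2509667077/21785) = sqrt(54673097272445)/21785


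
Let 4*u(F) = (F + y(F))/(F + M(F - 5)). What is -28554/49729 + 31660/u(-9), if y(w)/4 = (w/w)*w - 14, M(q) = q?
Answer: 144843768926/5022629 ≈ 28838.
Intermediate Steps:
y(w) = -56 + 4*w (y(w) = 4*((w/w)*w - 14) = 4*(1*w - 14) = 4*(w - 14) = 4*(-14 + w) = -56 + 4*w)
u(F) = (-56 + 5*F)/(4*(-5 + 2*F)) (u(F) = ((F + (-56 + 4*F))/(F + (F - 5)))/4 = ((-56 + 5*F)/(F + (-5 + F)))/4 = ((-56 + 5*F)/(-5 + 2*F))/4 = (-56 + 5*F)/(4*(-5 + 2*F)))
-28554/49729 + 31660/u(-9) = -28554/49729 + 31660/(((-56 + 5*(-9))/(4*(-5 + 2*(-9))))) = -28554*1/49729 + 31660/(((-56 - 45)/(4*(-5 - 18)))) = -28554/49729 + 31660/(((1/4)*(-101)/(-23))) = -28554/49729 + 31660/(((1/4)*(-1/23)*(-101))) = -28554/49729 + 31660/(101/92) = -28554/49729 + 31660*(92/101) = -28554/49729 + 2912720/101 = 144843768926/5022629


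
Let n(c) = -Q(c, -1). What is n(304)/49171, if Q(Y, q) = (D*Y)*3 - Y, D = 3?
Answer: -2432/49171 ≈ -0.049460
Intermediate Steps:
Q(Y, q) = 8*Y (Q(Y, q) = (3*Y)*3 - Y = 9*Y - Y = 8*Y)
n(c) = -8*c
n(304)/49171 = -8*304/49171 = -2432*1/49171 = -2432/49171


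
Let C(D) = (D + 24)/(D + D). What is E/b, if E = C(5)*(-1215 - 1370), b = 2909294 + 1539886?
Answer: -517/306840 ≈ -0.0016849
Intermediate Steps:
b = 4449180
C(D) = (24 + D)/(2*D) (C(D) = (24 + D)/((2*D)) = (24 + D)*(1/(2*D)) = (24 + D)/(2*D))
E = -14993/2 (E = ((1/2)*(24 + 5)/5)*(-1215 - 1370) = ((1/2)*(1/5)*29)*(-2585) = (29/10)*(-2585) = -14993/2 ≈ -7496.5)
E/b = -14993/2/4449180 = -14993/2*1/4449180 = -517/306840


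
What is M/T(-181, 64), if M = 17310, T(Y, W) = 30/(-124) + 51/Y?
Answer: -64750940/1959 ≈ -33053.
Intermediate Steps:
T(Y, W) = -15/62 + 51/Y (T(Y, W) = 30*(-1/124) + 51/Y = -15/62 + 51/Y)
M/T(-181, 64) = 17310/(-15/62 + 51/(-181)) = 17310/(-15/62 + 51*(-1/181)) = 17310/(-15/62 - 51/181) = 17310/(-5877/11222) = 17310*(-11222/5877) = -64750940/1959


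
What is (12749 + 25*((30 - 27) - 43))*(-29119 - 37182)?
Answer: -778970449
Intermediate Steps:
(12749 + 25*((30 - 27) - 43))*(-29119 - 37182) = (12749 + 25*(3 - 43))*(-66301) = (12749 + 25*(-40))*(-66301) = (12749 - 1000)*(-66301) = 11749*(-66301) = -778970449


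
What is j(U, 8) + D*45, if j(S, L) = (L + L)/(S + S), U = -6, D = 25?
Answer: 3371/3 ≈ 1123.7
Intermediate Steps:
j(S, L) = L/S (j(S, L) = (2*L)/((2*S)) = (2*L)*(1/(2*S)) = L/S)
j(U, 8) + D*45 = 8/(-6) + 25*45 = 8*(-⅙) + 1125 = -4/3 + 1125 = 3371/3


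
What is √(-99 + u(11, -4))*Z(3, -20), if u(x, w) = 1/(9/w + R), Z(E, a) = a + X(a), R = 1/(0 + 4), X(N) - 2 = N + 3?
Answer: -35*I*√398/2 ≈ -349.12*I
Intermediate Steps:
X(N) = 5 + N (X(N) = 2 + (N + 3) = 2 + (3 + N) = 5 + N)
R = ¼ (R = 1/4 = ¼ ≈ 0.25000)
Z(E, a) = 5 + 2*a (Z(E, a) = a + (5 + a) = 5 + 2*a)
u(x, w) = 1/(¼ + 9/w) (u(x, w) = 1/(9/w + ¼) = 1/(¼ + 9/w))
√(-99 + u(11, -4))*Z(3, -20) = √(-99 + 4*(-4)/(36 - 4))*(5 + 2*(-20)) = √(-99 + 4*(-4)/32)*(5 - 40) = √(-99 + 4*(-4)*(1/32))*(-35) = √(-99 - ½)*(-35) = √(-199/2)*(-35) = (I*√398/2)*(-35) = -35*I*√398/2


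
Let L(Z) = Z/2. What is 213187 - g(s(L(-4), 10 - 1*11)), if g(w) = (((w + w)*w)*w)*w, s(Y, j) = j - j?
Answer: 213187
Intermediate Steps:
L(Z) = Z/2 (L(Z) = Z*(1/2) = Z/2)
s(Y, j) = 0
g(w) = 2*w**4 (g(w) = (((2*w)*w)*w)*w = ((2*w**2)*w)*w = (2*w**3)*w = 2*w**4)
213187 - g(s(L(-4), 10 - 1*11)) = 213187 - 2*0**4 = 213187 - 2*0 = 213187 - 1*0 = 213187 + 0 = 213187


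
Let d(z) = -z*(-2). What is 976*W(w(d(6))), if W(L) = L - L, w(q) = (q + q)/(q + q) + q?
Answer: 0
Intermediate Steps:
d(z) = 2*z
w(q) = 1 + q (w(q) = (2*q)/((2*q)) + q = (2*q)*(1/(2*q)) + q = 1 + q)
W(L) = 0
976*W(w(d(6))) = 976*0 = 0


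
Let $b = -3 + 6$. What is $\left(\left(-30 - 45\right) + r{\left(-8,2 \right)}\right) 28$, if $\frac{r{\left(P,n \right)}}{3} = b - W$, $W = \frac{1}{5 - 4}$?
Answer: $-1932$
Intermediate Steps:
$W = 1$ ($W = 1^{-1} = 1$)
$b = 3$
$r{\left(P,n \right)} = 6$ ($r{\left(P,n \right)} = 3 \left(3 - 1\right) = 3 \cdot 2 = 6$)
$\left(\left(-30 - 45\right) + r{\left(-8,2 \right)}\right) 28 = \left(\left(-30 - 45\right) + 6\right) 28 = \left(-75 + 6\right) 28 = \left(-69\right) 28 = -1932$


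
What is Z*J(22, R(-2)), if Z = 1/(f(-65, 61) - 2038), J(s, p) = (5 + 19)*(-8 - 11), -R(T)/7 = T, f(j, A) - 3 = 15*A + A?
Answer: 152/353 ≈ 0.43059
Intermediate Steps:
f(j, A) = 3 + 16*A (f(j, A) = 3 + (15*A + A) = 3 + 16*A)
R(T) = -7*T
J(s, p) = -456 (J(s, p) = 24*(-19) = -456)
Z = -1/1059 (Z = 1/((3 + 16*61) - 2038) = 1/((3 + 976) - 2038) = 1/(979 - 2038) = 1/(-1059) = -1/1059 ≈ -0.00094429)
Z*J(22, R(-2)) = -1/1059*(-456) = 152/353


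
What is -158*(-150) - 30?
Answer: 23670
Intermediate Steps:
-158*(-150) - 30 = 23700 - 30 = 23670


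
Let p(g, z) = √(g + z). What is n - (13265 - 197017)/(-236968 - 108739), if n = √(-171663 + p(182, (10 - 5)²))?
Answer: -183752/345707 + I*√(171663 - 3*√23) ≈ -0.53153 + 414.31*I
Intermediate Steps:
n = √(-171663 + 3*√23) (n = √(-171663 + √(182 + (10 - 5)²)) = √(-171663 + √(182 + 5²)) = √(-171663 + √(182 + 25)) = √(-171663 + √207) = √(-171663 + 3*√23) ≈ 414.31*I)
n - (13265 - 197017)/(-236968 - 108739) = √(-171663 + 3*√23) - (13265 - 197017)/(-236968 - 108739) = √(-171663 + 3*√23) - (-183752)/(-345707) = √(-171663 + 3*√23) - (-183752)*(-1)/345707 = √(-171663 + 3*√23) - 1*183752/345707 = √(-171663 + 3*√23) - 183752/345707 = -183752/345707 + √(-171663 + 3*√23)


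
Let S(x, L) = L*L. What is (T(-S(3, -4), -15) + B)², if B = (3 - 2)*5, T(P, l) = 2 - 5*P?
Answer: 7569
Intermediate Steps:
S(x, L) = L²
B = 5 (B = 1*5 = 5)
(T(-S(3, -4), -15) + B)² = ((2 - (-5)*(-4)²) + 5)² = ((2 - (-5)*16) + 5)² = ((2 - 5*(-16)) + 5)² = ((2 + 80) + 5)² = (82 + 5)² = 87² = 7569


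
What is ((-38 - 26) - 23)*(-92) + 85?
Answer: 8089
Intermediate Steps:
((-38 - 26) - 23)*(-92) + 85 = (-64 - 23)*(-92) + 85 = -87*(-92) + 85 = 8004 + 85 = 8089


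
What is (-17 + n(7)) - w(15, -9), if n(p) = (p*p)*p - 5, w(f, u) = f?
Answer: 306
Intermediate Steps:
n(p) = -5 + p³ (n(p) = p²*p - 5 = p³ - 5 = -5 + p³)
(-17 + n(7)) - w(15, -9) = (-17 + (-5 + 7³)) - 1*15 = (-17 + (-5 + 343)) - 15 = (-17 + 338) - 15 = 321 - 15 = 306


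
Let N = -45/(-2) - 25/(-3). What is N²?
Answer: 34225/36 ≈ 950.69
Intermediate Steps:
N = 185/6 (N = -45*(-½) - 25*(-⅓) = 45/2 + 25/3 = 185/6 ≈ 30.833)
N² = (185/6)² = 34225/36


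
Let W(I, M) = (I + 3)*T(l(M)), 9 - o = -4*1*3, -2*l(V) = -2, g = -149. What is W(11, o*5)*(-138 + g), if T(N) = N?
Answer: -4018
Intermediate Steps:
l(V) = 1 (l(V) = -½*(-2) = 1)
o = 21 (o = 9 - (-4*1)*3 = 9 - (-4)*3 = 9 - 1*(-12) = 9 + 12 = 21)
W(I, M) = 3 + I (W(I, M) = (I + 3)*1 = (3 + I)*1 = 3 + I)
W(11, o*5)*(-138 + g) = (3 + 11)*(-138 - 149) = 14*(-287) = -4018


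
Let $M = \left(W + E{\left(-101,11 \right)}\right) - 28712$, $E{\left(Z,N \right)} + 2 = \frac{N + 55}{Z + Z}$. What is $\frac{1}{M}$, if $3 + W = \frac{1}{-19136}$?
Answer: $- \frac{1932736}{55503011301} \approx -3.4822 \cdot 10^{-5}$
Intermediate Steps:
$W = - \frac{57409}{19136}$ ($W = -3 + \frac{1}{-19136} = -3 - \frac{1}{19136} = - \frac{57409}{19136} \approx -3.0001$)
$E{\left(Z,N \right)} = -2 + \frac{55 + N}{2 Z}$ ($E{\left(Z,N \right)} = -2 + \frac{N + 55}{Z + Z} = -2 + \frac{55 + N}{2 Z}$)
$M = - \frac{55503011301}{1932736}$ ($M = \left(- \frac{57409}{19136} + \frac{55 + 11 - -404}{2 \left(-101\right)}\right) - 28712 = \left(- \frac{57409}{19136} + \frac{1}{2} \left(- \frac{1}{101}\right) \left(55 + 11 + 404\right)\right) - 28712 = \left(- \frac{57409}{19136} + \frac{1}{2} \left(- \frac{1}{101}\right) 470\right) - 28712 = \left(- \frac{57409}{19136} - \frac{235}{101}\right) - 28712 = - \frac{10295269}{1932736} - 28712 = - \frac{55503011301}{1932736} \approx -28717.0$)
$\frac{1}{M} = \frac{1}{- \frac{55503011301}{1932736}} = - \frac{1932736}{55503011301}$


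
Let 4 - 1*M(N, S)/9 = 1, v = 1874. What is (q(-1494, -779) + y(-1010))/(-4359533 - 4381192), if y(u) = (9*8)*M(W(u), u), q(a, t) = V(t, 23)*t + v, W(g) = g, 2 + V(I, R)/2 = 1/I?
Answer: -2312/2913575 ≈ -0.00079353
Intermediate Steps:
V(I, R) = -4 + 2/I
M(N, S) = 27 (M(N, S) = 36 - 9*1 = 36 - 9 = 27)
q(a, t) = 1874 + t*(-4 + 2/t) (q(a, t) = (-4 + 2/t)*t + 1874 = t*(-4 + 2/t) + 1874 = 1874 + t*(-4 + 2/t))
y(u) = 1944 (y(u) = (9*8)*27 = 72*27 = 1944)
(q(-1494, -779) + y(-1010))/(-4359533 - 4381192) = ((1876 - 4*(-779)) + 1944)/(-4359533 - 4381192) = ((1876 + 3116) + 1944)/(-8740725) = (4992 + 1944)*(-1/8740725) = 6936*(-1/8740725) = -2312/2913575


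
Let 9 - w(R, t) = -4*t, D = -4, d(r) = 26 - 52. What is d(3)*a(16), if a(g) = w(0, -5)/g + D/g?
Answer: 195/8 ≈ 24.375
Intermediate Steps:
d(r) = -26
w(R, t) = 9 + 4*t (w(R, t) = 9 - (-4)*t = 9 + 4*t)
a(g) = -15/g (a(g) = (9 + 4*(-5))/g - 4/g = (9 - 20)/g - 4/g = -11/g - 4/g = -15/g)
d(3)*a(16) = -(-390)/16 = -26*(-15/16) = 195/8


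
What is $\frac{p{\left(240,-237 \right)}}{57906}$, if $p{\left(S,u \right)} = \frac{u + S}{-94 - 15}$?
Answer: $- \frac{1}{2103918} \approx -4.753 \cdot 10^{-7}$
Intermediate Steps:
$p{\left(S,u \right)} = - \frac{S}{109} - \frac{u}{109}$ ($p{\left(S,u \right)} = \frac{S + u}{-109} = \left(S + u\right) \left(- \frac{1}{109}\right) = - \frac{S}{109} - \frac{u}{109}$)
$\frac{p{\left(240,-237 \right)}}{57906} = \frac{\left(- \frac{1}{109}\right) 240 - - \frac{237}{109}}{57906} = \left(- \frac{240}{109} + \frac{237}{109}\right) \frac{1}{57906} = \left(- \frac{3}{109}\right) \frac{1}{57906} = - \frac{1}{2103918}$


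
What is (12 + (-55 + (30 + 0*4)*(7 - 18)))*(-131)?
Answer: 48863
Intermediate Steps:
(12 + (-55 + (30 + 0*4)*(7 - 18)))*(-131) = (12 + (-55 + (30 + 0)*(-11)))*(-131) = (12 + (-55 + 30*(-11)))*(-131) = (12 + (-55 - 330))*(-131) = (12 - 385)*(-131) = -373*(-131) = 48863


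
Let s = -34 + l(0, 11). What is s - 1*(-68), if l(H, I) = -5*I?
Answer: -21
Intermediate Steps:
s = -89 (s = -34 - 5*11 = -34 - 55 = -89)
s - 1*(-68) = -89 - 1*(-68) = -89 + 68 = -21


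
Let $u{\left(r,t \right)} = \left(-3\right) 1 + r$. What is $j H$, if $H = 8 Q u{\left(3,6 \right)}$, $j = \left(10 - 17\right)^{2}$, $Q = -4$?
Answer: $0$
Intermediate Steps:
$u{\left(r,t \right)} = -3 + r$
$j = 49$ ($j = \left(-7\right)^{2} = 49$)
$H = 0$ ($H = 8 \left(-4\right) \left(-3 + 3\right) = \left(-32\right) 0 = 0$)
$j H = 49 \cdot 0 = 0$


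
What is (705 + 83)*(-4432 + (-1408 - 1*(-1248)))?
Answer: -3618496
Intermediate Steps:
(705 + 83)*(-4432 + (-1408 - 1*(-1248))) = 788*(-4432 + (-1408 + 1248)) = 788*(-4432 - 160) = 788*(-4592) = -3618496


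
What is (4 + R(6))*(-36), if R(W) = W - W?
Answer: -144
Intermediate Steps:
R(W) = 0
(4 + R(6))*(-36) = (4 + 0)*(-36) = 4*(-36) = -144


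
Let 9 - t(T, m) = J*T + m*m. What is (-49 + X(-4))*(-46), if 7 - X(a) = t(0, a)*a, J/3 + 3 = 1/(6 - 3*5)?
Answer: 3220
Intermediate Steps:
J = -28/3 (J = -9 + 3/(6 - 3*5) = -9 + 3/(6 - 15) = -9 + 3/(-9) = -9 + 3*(-1/9) = -9 - 1/3 = -28/3 ≈ -9.3333)
t(T, m) = 9 - m**2 + 28*T/3 (t(T, m) = 9 - (-28*T/3 + m*m) = 9 - (-28*T/3 + m**2) = 9 - (m**2 - 28*T/3) = 9 + (-m**2 + 28*T/3) = 9 - m**2 + 28*T/3)
X(a) = 7 - a*(9 - a**2) (X(a) = 7 - (9 - a**2 + (28/3)*0)*a = 7 - (9 - a**2 + 0)*a = 7 - (9 - a**2)*a = 7 - a*(9 - a**2))
(-49 + X(-4))*(-46) = (-49 + (7 - 4*(-9 + (-4)**2)))*(-46) = (-49 + (7 - 4*(-9 + 16)))*(-46) = (-49 + (7 - 4*7))*(-46) = (-49 + (7 - 28))*(-46) = (-49 - 21)*(-46) = -70*(-46) = 3220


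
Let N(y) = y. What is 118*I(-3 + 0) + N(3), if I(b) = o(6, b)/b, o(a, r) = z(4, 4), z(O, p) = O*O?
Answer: -1879/3 ≈ -626.33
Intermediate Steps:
z(O, p) = O**2
o(a, r) = 16 (o(a, r) = 4**2 = 16)
I(b) = 16/b
118*I(-3 + 0) + N(3) = 118*(16/(-3 + 0)) + 3 = 118*(16/(-3)) + 3 = 118*(16*(-1/3)) + 3 = 118*(-16/3) + 3 = -1888/3 + 3 = -1879/3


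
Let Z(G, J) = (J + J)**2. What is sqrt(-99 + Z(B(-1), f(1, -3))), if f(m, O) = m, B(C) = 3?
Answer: I*sqrt(95) ≈ 9.7468*I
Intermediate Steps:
Z(G, J) = 4*J**2 (Z(G, J) = (2*J)**2 = 4*J**2)
sqrt(-99 + Z(B(-1), f(1, -3))) = sqrt(-99 + 4*1**2) = sqrt(-99 + 4*1) = sqrt(-99 + 4) = sqrt(-95) = I*sqrt(95)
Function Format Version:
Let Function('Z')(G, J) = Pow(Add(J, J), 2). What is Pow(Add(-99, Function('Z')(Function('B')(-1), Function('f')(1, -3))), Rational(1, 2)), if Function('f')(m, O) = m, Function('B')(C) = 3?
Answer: Mul(I, Pow(95, Rational(1, 2))) ≈ Mul(9.7468, I)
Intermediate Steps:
Function('Z')(G, J) = Mul(4, Pow(J, 2)) (Function('Z')(G, J) = Pow(Mul(2, J), 2) = Mul(4, Pow(J, 2)))
Pow(Add(-99, Function('Z')(Function('B')(-1), Function('f')(1, -3))), Rational(1, 2)) = Pow(Add(-99, Mul(4, Pow(1, 2))), Rational(1, 2)) = Pow(Add(-99, Mul(4, 1)), Rational(1, 2)) = Pow(Add(-99, 4), Rational(1, 2)) = Pow(-95, Rational(1, 2)) = Mul(I, Pow(95, Rational(1, 2)))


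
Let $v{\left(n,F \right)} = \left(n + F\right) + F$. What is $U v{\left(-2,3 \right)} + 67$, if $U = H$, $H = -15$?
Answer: $7$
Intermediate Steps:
$v{\left(n,F \right)} = n + 2 F$ ($v{\left(n,F \right)} = \left(F + n\right) + F = n + 2 F$)
$U = -15$
$U v{\left(-2,3 \right)} + 67 = - 15 \left(-2 + 2 \cdot 3\right) + 67 = - 15 \left(-2 + 6\right) + 67 = \left(-15\right) 4 + 67 = -60 + 67 = 7$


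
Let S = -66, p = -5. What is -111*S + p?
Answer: 7321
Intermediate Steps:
-111*S + p = -111*(-66) - 5 = 7326 - 5 = 7321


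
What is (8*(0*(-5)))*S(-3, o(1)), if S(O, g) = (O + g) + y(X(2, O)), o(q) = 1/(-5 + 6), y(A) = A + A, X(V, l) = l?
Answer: 0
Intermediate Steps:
y(A) = 2*A
o(q) = 1 (o(q) = 1/1 = 1)
S(O, g) = g + 3*O (S(O, g) = (O + g) + 2*O = g + 3*O)
(8*(0*(-5)))*S(-3, o(1)) = (8*(0*(-5)))*(1 + 3*(-3)) = (8*0)*(1 - 9) = 0*(-8) = 0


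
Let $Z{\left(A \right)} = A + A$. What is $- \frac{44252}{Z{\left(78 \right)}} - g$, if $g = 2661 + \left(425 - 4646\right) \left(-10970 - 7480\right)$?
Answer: $- \frac{233641184}{3} \approx -7.788 \cdot 10^{7}$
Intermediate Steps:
$Z{\left(A \right)} = 2 A$
$g = 77880111$ ($g = 2661 - -77877450 = 2661 + 77877450 = 77880111$)
$- \frac{44252}{Z{\left(78 \right)}} - g = - \frac{44252}{2 \cdot 78} - 77880111 = - \frac{44252}{156} - 77880111 = \left(-44252\right) \frac{1}{156} - 77880111 = - \frac{851}{3} - 77880111 = - \frac{233641184}{3}$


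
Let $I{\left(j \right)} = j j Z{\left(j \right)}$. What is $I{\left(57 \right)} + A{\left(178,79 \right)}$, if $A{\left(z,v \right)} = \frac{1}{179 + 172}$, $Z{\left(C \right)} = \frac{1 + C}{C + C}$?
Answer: $\frac{580204}{351} \approx 1653.0$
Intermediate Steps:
$Z{\left(C \right)} = \frac{1 + C}{2 C}$
$I{\left(j \right)} = \frac{j \left(1 + j\right)}{2}$ ($I{\left(j \right)} = j j \frac{1 + j}{2 j} = j^{2} \frac{1 + j}{2 j} = \frac{j \left(1 + j\right)}{2}$)
$A{\left(z,v \right)} = \frac{1}{351}$
$I{\left(57 \right)} + A{\left(178,79 \right)} = \frac{1}{2} \cdot 57 \left(1 + 57\right) + \frac{1}{351} = \frac{1}{2} \cdot 57 \cdot 58 + \frac{1}{351} = 1653 + \frac{1}{351} = \frac{580204}{351}$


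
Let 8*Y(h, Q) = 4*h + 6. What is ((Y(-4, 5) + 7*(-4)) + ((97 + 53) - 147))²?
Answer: 11025/16 ≈ 689.06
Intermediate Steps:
Y(h, Q) = ¾ + h/2 (Y(h, Q) = (4*h + 6)/8 = (6 + 4*h)/8 = ¾ + h/2)
((Y(-4, 5) + 7*(-4)) + ((97 + 53) - 147))² = (((¾ + (½)*(-4)) + 7*(-4)) + ((97 + 53) - 147))² = (((¾ - 2) - 28) + (150 - 147))² = ((-5/4 - 28) + 3)² = (-117/4 + 3)² = (-105/4)² = 11025/16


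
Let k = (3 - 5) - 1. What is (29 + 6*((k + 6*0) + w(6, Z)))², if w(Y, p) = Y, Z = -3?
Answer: 2209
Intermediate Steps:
k = -3 (k = -2 - 1 = -3)
(29 + 6*((k + 6*0) + w(6, Z)))² = (29 + 6*((-3 + 6*0) + 6))² = (29 + 6*((-3 + 0) + 6))² = (29 + 6*(-3 + 6))² = (29 + 6*3)² = (29 + 18)² = 47² = 2209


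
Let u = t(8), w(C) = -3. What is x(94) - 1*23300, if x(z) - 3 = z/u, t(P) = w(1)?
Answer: -69985/3 ≈ -23328.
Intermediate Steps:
t(P) = -3
u = -3
x(z) = 3 - z/3 (x(z) = 3 + z/(-3) = 3 + z*(-⅓) = 3 - z/3)
x(94) - 1*23300 = (3 - ⅓*94) - 1*23300 = (3 - 94/3) - 23300 = -85/3 - 23300 = -69985/3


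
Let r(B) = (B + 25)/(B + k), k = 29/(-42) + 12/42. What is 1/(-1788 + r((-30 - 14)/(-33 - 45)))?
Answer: -87/141598 ≈ -0.00061442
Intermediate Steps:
k = -17/42 (k = 29*(-1/42) + 12*(1/42) = -29/42 + 2/7 = -17/42 ≈ -0.40476)
r(B) = (25 + B)/(-17/42 + B) (r(B) = (B + 25)/(B - 17/42) = (25 + B)/(-17/42 + B))
1/(-1788 + r((-30 - 14)/(-33 - 45))) = 1/(-1788 + 42*(25 + (-30 - 14)/(-33 - 45))/(-17 + 42*((-30 - 14)/(-33 - 45)))) = 1/(-1788 + 42*(25 - 44/(-78))/(-17 + 42*(-44/(-78)))) = 1/(-1788 + 42*(25 - 44*(-1/78))/(-17 + 42*(-44*(-1/78)))) = 1/(-1788 + 42*(25 + 22/39)/(-17 + 42*(22/39))) = 1/(-1788 + 42*(997/39)/(-17 + 308/13)) = 1/(-1788 + 42*(997/39)/(87/13)) = 1/(-1788 + 42*(13/87)*(997/39)) = 1/(-1788 + 13958/87) = 1/(-141598/87) = -87/141598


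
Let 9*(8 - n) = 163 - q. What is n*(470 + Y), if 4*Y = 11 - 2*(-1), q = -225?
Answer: -49849/3 ≈ -16616.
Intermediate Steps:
Y = 13/4 (Y = (11 - 2*(-1))/4 = (11 + 2)/4 = (¼)*13 = 13/4 ≈ 3.2500)
n = -316/9 (n = 8 - (163 - 1*(-225))/9 = 8 - (163 + 225)/9 = 8 - ⅑*388 = 8 - 388/9 = -316/9 ≈ -35.111)
n*(470 + Y) = -316*(470 + 13/4)/9 = -316/9*1893/4 = -49849/3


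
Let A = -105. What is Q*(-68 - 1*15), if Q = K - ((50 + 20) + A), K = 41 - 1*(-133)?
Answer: -17347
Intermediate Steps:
K = 174 (K = 41 + 133 = 174)
Q = 209 (Q = 174 - ((50 + 20) - 105) = 174 - (70 - 105) = 174 - 1*(-35) = 174 + 35 = 209)
Q*(-68 - 1*15) = 209*(-68 - 1*15) = 209*(-68 - 15) = 209*(-83) = -17347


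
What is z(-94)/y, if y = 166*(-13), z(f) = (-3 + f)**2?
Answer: -9409/2158 ≈ -4.3601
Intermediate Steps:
y = -2158
z(-94)/y = (-3 - 94)**2/(-2158) = (-97)**2*(-1/2158) = 9409*(-1/2158) = -9409/2158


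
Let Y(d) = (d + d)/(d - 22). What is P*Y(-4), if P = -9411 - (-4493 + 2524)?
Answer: -29768/13 ≈ -2289.8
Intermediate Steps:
P = -7442 (P = -9411 - 1*(-1969) = -9411 + 1969 = -7442)
Y(d) = 2*d/(-22 + d) (Y(d) = (2*d)/(-22 + d) = 2*d/(-22 + d))
P*Y(-4) = -14884*(-4)/(-22 - 4) = -14884*(-4)/(-26) = -14884*(-4)*(-1)/26 = -7442*4/13 = -29768/13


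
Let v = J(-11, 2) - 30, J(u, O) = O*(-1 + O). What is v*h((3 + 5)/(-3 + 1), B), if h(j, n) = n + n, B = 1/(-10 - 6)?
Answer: 7/2 ≈ 3.5000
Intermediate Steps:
B = -1/16 (B = 1/(-16) = -1/16 ≈ -0.062500)
h(j, n) = 2*n
v = -28 (v = 2*(-1 + 2) - 30 = 2*1 - 30 = 2 - 30 = -28)
v*h((3 + 5)/(-3 + 1), B) = -56*(-1)/16 = -28*(-1/8) = 7/2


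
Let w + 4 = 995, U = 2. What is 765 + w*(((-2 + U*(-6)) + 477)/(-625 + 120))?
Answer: -72508/505 ≈ -143.58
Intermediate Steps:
w = 991 (w = -4 + 995 = 991)
765 + w*(((-2 + U*(-6)) + 477)/(-625 + 120)) = 765 + 991*(((-2 + 2*(-6)) + 477)/(-625 + 120)) = 765 + 991*(((-2 - 12) + 477)/(-505)) = 765 + 991*((-14 + 477)*(-1/505)) = 765 + 991*(463*(-1/505)) = 765 + 991*(-463/505) = 765 - 458833/505 = -72508/505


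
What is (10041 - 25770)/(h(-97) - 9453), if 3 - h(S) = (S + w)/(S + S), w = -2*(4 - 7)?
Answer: 435918/261913 ≈ 1.6644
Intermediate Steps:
w = 6 (w = -2*(-3) = 6)
h(S) = 3 - (6 + S)/(2*S) (h(S) = 3 - (S + 6)/(S + S) = 3 - (6 + S)/(2*S))
(10041 - 25770)/(h(-97) - 9453) = (10041 - 25770)/((5/2 - 3/(-97)) - 9453) = -15729/((5/2 - 3*(-1/97)) - 9453) = -15729/((5/2 + 3/97) - 9453) = -15729/(491/194 - 9453) = -15729/(-1833391/194) = -15729*(-194/1833391) = 435918/261913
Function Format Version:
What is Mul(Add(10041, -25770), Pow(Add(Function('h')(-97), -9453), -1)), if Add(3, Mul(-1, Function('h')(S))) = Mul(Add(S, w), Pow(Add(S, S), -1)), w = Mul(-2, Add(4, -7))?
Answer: Rational(435918, 261913) ≈ 1.6644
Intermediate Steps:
w = 6 (w = Mul(-2, -3) = 6)
Function('h')(S) = Add(3, Mul(Rational(-1, 2), Pow(S, -1), Add(6, S))) (Function('h')(S) = Add(3, Mul(-1, Mul(Add(S, 6), Pow(Add(S, S), -1)))) = Add(3, Mul(-1, Mul(Add(6, S), Pow(Mul(2, S), -1)))) = Add(3, Mul(-1, Mul(Add(6, S), Mul(Rational(1, 2), Pow(S, -1))))) = Add(3, Mul(-1, Mul(Rational(1, 2), Pow(S, -1), Add(6, S)))) = Add(3, Mul(Rational(-1, 2), Pow(S, -1), Add(6, S))))
Mul(Add(10041, -25770), Pow(Add(Function('h')(-97), -9453), -1)) = Mul(Add(10041, -25770), Pow(Add(Add(Rational(5, 2), Mul(-3, Pow(-97, -1))), -9453), -1)) = Mul(-15729, Pow(Add(Add(Rational(5, 2), Mul(-3, Rational(-1, 97))), -9453), -1)) = Mul(-15729, Pow(Add(Add(Rational(5, 2), Rational(3, 97)), -9453), -1)) = Mul(-15729, Pow(Add(Rational(491, 194), -9453), -1)) = Mul(-15729, Pow(Rational(-1833391, 194), -1)) = Mul(-15729, Rational(-194, 1833391)) = Rational(435918, 261913)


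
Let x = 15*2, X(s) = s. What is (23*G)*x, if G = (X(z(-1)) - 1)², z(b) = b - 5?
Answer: 33810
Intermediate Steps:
z(b) = -5 + b
G = 49 (G = ((-5 - 1) - 1)² = (-6 - 1)² = (-7)² = 49)
x = 30
(23*G)*x = (23*49)*30 = 1127*30 = 33810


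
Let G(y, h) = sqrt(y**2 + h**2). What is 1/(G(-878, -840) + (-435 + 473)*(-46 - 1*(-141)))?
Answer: 1805/5777808 - sqrt(369121)/5777808 ≈ 0.00020725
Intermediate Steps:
G(y, h) = sqrt(h**2 + y**2)
1/(G(-878, -840) + (-435 + 473)*(-46 - 1*(-141))) = 1/(sqrt((-840)**2 + (-878)**2) + (-435 + 473)*(-46 - 1*(-141))) = 1/(sqrt(705600 + 770884) + 38*(-46 + 141)) = 1/(sqrt(1476484) + 38*95) = 1/(2*sqrt(369121) + 3610) = 1/(3610 + 2*sqrt(369121))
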